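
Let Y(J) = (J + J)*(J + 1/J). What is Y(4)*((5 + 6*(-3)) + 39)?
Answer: 884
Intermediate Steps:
Y(J) = 2*J*(J + 1/J) (Y(J) = (2*J)*(J + 1/J) = 2*J*(J + 1/J))
Y(4)*((5 + 6*(-3)) + 39) = (2 + 2*4²)*((5 + 6*(-3)) + 39) = (2 + 2*16)*((5 - 18) + 39) = (2 + 32)*(-13 + 39) = 34*26 = 884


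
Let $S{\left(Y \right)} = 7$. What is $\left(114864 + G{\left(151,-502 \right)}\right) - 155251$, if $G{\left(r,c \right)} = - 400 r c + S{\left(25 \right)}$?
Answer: $30280420$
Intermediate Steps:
$G{\left(r,c \right)} = 7 - 400 c r$ ($G{\left(r,c \right)} = - 400 r c + 7 = - 400 c r + 7 = 7 - 400 c r$)
$\left(114864 + G{\left(151,-502 \right)}\right) - 155251 = \left(114864 - \left(-7 - 30320800\right)\right) - 155251 = \left(114864 + \left(7 + 30320800\right)\right) - 155251 = \left(114864 + 30320807\right) - 155251 = 30435671 - 155251 = 30280420$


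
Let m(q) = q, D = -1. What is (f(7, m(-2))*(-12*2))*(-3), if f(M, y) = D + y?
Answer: -216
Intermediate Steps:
f(M, y) = -1 + y
(f(7, m(-2))*(-12*2))*(-3) = ((-1 - 2)*(-12*2))*(-3) = -3*(-24)*(-3) = 72*(-3) = -216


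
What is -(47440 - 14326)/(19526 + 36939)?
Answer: -33114/56465 ≈ -0.58645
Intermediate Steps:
-(47440 - 14326)/(19526 + 36939) = -33114/56465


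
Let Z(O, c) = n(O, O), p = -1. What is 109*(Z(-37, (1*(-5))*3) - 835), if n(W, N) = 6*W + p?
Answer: -115322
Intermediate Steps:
n(W, N) = -1 + 6*W (n(W, N) = 6*W - 1 = -1 + 6*W)
Z(O, c) = -1 + 6*O
109*(Z(-37, (1*(-5))*3) - 835) = 109*((-1 + 6*(-37)) - 835) = 109*((-1 - 222) - 835) = 109*(-223 - 835) = 109*(-1058) = -115322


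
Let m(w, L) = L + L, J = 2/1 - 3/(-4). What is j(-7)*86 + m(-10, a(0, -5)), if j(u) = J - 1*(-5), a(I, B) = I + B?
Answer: 1313/2 ≈ 656.50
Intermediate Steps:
a(I, B) = B + I
J = 11/4 (J = 2*1 - 3*(-1/4) = 2 + 3/4 = 11/4 ≈ 2.7500)
m(w, L) = 2*L
j(u) = 31/4 (j(u) = 11/4 - 1*(-5) = 11/4 + 5 = 31/4)
j(-7)*86 + m(-10, a(0, -5)) = (31/4)*86 + 2*(-5 + 0) = 1333/2 + 2*(-5) = 1333/2 - 10 = 1313/2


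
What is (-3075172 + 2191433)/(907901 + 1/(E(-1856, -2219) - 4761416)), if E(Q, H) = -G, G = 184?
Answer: -4208011622400/4323061401599 ≈ -0.97339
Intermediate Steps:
E(Q, H) = -184 (E(Q, H) = -1*184 = -184)
(-3075172 + 2191433)/(907901 + 1/(E(-1856, -2219) - 4761416)) = (-3075172 + 2191433)/(907901 + 1/(-184 - 4761416)) = -883739/(907901 + 1/(-4761600)) = -883739/(907901 - 1/4761600) = -883739/4323061401599/4761600 = -883739*4761600/4323061401599 = -4208011622400/4323061401599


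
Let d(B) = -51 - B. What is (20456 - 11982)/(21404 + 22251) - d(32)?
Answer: 3631839/43655 ≈ 83.194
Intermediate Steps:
(20456 - 11982)/(21404 + 22251) - d(32) = (20456 - 11982)/(21404 + 22251) - (-51 - 1*32) = 8474/43655 - (-51 - 32) = 8474*(1/43655) - 1*(-83) = 8474/43655 + 83 = 3631839/43655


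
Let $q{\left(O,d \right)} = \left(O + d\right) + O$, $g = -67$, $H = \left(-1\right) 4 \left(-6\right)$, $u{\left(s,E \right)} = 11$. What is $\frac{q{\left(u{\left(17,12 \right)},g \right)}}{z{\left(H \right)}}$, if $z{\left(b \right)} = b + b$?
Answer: $- \frac{15}{16} \approx -0.9375$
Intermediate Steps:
$H = 24$ ($H = \left(-4\right) \left(-6\right) = 24$)
$z{\left(b \right)} = 2 b$
$q{\left(O,d \right)} = d + 2 O$
$\frac{q{\left(u{\left(17,12 \right)},g \right)}}{z{\left(H \right)}} = \frac{-67 + 2 \cdot 11}{2 \cdot 24} = \frac{-67 + 22}{48} = \left(-45\right) \frac{1}{48} = - \frac{15}{16}$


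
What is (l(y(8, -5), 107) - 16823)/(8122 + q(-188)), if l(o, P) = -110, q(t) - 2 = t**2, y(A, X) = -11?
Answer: -16933/43468 ≈ -0.38955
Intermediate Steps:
q(t) = 2 + t**2
(l(y(8, -5), 107) - 16823)/(8122 + q(-188)) = (-110 - 16823)/(8122 + (2 + (-188)**2)) = -16933/(8122 + (2 + 35344)) = -16933/(8122 + 35346) = -16933/43468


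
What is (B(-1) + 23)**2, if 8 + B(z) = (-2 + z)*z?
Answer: 324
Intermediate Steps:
B(z) = -8 + z*(-2 + z) (B(z) = -8 + (-2 + z)*z = -8 + z*(-2 + z))
(B(-1) + 23)**2 = ((-8 + (-1)**2 - 2*(-1)) + 23)**2 = ((-8 + 1 + 2) + 23)**2 = (-5 + 23)**2 = 18**2 = 324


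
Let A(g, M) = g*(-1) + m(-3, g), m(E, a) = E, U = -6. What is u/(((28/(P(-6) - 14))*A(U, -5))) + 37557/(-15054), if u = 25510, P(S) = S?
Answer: -49254523/8106 ≈ -6076.3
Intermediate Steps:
A(g, M) = -3 - g (A(g, M) = g*(-1) - 3 = -g - 3 = -3 - g)
u/(((28/(P(-6) - 14))*A(U, -5))) + 37557/(-15054) = 25510/(((28/(-6 - 14))*(-3 - 1*(-6)))) + 37557/(-15054) = 25510/(((28/(-20))*(-3 + 6))) + 37557*(-1/15054) = 25510/((-1/20*28*3)) - 963/386 = 25510/((-7/5*3)) - 963/386 = 25510/(-21/5) - 963/386 = 25510*(-5/21) - 963/386 = -127550/21 - 963/386 = -49254523/8106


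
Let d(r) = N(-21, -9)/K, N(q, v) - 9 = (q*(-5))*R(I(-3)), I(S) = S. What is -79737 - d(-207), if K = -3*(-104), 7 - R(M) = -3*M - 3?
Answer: -4146343/52 ≈ -79737.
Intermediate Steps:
R(M) = 10 + 3*M (R(M) = 7 - (-3*M - 3) = 7 - (-3 - 3*M) = 7 + (3 + 3*M) = 10 + 3*M)
K = 312
N(q, v) = 9 - 5*q (N(q, v) = 9 + (q*(-5))*(10 + 3*(-3)) = 9 + (-5*q)*(10 - 9) = 9 - 5*q*1 = 9 - 5*q)
d(r) = 19/52 (d(r) = (9 - 5*(-21))/312 = (9 + 105)*(1/312) = 114*(1/312) = 19/52)
-79737 - d(-207) = -79737 - 1*19/52 = -79737 - 19/52 = -4146343/52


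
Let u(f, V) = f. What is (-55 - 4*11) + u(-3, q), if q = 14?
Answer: -102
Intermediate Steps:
(-55 - 4*11) + u(-3, q) = (-55 - 4*11) - 3 = (-55 - 44) - 3 = -99 - 3 = -102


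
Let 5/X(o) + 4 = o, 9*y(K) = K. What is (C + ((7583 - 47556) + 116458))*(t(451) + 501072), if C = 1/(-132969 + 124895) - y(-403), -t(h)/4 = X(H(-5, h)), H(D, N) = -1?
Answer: 1393270084448774/36333 ≈ 3.8347e+10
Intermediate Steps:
y(K) = K/9
X(o) = 5/(-4 + o)
t(h) = 4 (t(h) = -20/(-4 - 1) = -20/(-5) = -20*(-1)/5 = -4*(-1) = 4)
C = 3253813/72666 (C = 1/(-132969 + 124895) - (-403)/9 = 1/(-8074) - 1*(-403/9) = -1/8074 + 403/9 = 3253813/72666 ≈ 44.778)
(C + ((7583 - 47556) + 116458))*(t(451) + 501072) = (3253813/72666 + ((7583 - 47556) + 116458))*(4 + 501072) = (3253813/72666 + (-39973 + 116458))*501076 = (3253813/72666 + 76485)*501076 = (5561112823/72666)*501076 = 1393270084448774/36333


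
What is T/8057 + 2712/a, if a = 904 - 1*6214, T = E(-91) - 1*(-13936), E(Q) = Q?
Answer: 8611061/7130445 ≈ 1.2076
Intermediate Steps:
T = 13845 (T = -91 - 1*(-13936) = -91 + 13936 = 13845)
a = -5310 (a = 904 - 6214 = -5310)
T/8057 + 2712/a = 13845/8057 + 2712/(-5310) = 13845*(1/8057) + 2712*(-1/5310) = 13845/8057 - 452/885 = 8611061/7130445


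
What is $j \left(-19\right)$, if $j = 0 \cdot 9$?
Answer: $0$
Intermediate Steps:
$j = 0$
$j \left(-19\right) = 0 \left(-19\right) = 0$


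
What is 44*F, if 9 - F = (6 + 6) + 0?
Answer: -132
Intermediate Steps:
F = -3 (F = 9 - ((6 + 6) + 0) = 9 - (12 + 0) = 9 - 1*12 = 9 - 12 = -3)
44*F = 44*(-3) = -132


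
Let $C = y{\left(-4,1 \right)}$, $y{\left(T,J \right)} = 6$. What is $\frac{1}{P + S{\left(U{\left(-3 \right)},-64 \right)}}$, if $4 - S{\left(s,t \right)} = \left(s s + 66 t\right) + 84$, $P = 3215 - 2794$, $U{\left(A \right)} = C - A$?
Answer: $\frac{1}{4484} \approx 0.00022302$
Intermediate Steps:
$C = 6$
$U{\left(A \right)} = 6 - A$
$P = 421$ ($P = 3215 - 2794 = 421$)
$S{\left(s,t \right)} = -80 - s^{2} - 66 t$ ($S{\left(s,t \right)} = 4 - \left(\left(s s + 66 t\right) + 84\right) = 4 - \left(\left(s^{2} + 66 t\right) + 84\right) = 4 - \left(84 + s^{2} + 66 t\right) = -80 - s^{2} - 66 t$)
$\frac{1}{P + S{\left(U{\left(-3 \right)},-64 \right)}} = \frac{1}{421 - \left(-4144 + \left(6 - -3\right)^{2}\right)} = \frac{1}{421 - \left(-4144 + \left(6 + 3\right)^{2}\right)} = \frac{1}{421 - -4063} = \frac{1}{421 + 4063} = \frac{1}{4484}$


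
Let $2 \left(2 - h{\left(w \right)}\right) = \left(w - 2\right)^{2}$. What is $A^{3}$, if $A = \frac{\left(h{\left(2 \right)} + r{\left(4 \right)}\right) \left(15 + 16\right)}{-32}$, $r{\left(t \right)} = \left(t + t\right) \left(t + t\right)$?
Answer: $- \frac{1070599167}{4096} \approx -2.6138 \cdot 10^{5}$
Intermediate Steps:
$h{\left(w \right)} = 2 - \frac{\left(-2 + w\right)^{2}}{2}$ ($h{\left(w \right)} = 2 - \frac{\left(w - 2\right)^{2}}{2} = 2 - \frac{\left(-2 + w\right)^{2}}{2}$)
$r{\left(t \right)} = 4 t^{2}$ ($r{\left(t \right)} = 2 t 2 t = 4 t^{2}$)
$A = - \frac{1023}{16}$ ($A = \frac{\left(\frac{1}{2} \cdot 2 \left(4 - 2\right) + 4 \cdot 4^{2}\right) \left(15 + 16\right)}{-32} = \left(\frac{1}{2} \cdot 2 \left(4 - 2\right) + 4 \cdot 16\right) 31 \left(- \frac{1}{32}\right) = \left(\frac{1}{2} \cdot 2 \cdot 2 + 64\right) 31 \left(- \frac{1}{32}\right) = \left(2 + 64\right) 31 \left(- \frac{1}{32}\right) = 66 \cdot 31 \left(- \frac{1}{32}\right) = 2046 \left(- \frac{1}{32}\right) = - \frac{1023}{16} \approx -63.938$)
$A^{3} = \left(- \frac{1023}{16}\right)^{3} = - \frac{1070599167}{4096}$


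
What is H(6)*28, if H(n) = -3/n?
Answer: -14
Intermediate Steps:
H(6)*28 = -3/6*28 = -3*⅙*28 = -½*28 = -14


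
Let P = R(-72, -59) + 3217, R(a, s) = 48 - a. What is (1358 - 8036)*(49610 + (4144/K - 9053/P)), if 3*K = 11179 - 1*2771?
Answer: -1161886642238070/3507187 ≈ -3.3129e+8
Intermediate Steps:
K = 8408/3 (K = (11179 - 1*2771)/3 = (11179 - 2771)/3 = (⅓)*8408 = 8408/3 ≈ 2802.7)
P = 3337 (P = (48 - 1*(-72)) + 3217 = (48 + 72) + 3217 = 120 + 3217 = 3337)
(1358 - 8036)*(49610 + (4144/K - 9053/P)) = (1358 - 8036)*(49610 + (4144/(8408/3) - 9053/3337)) = -6678*(49610 + (4144*(3/8408) - 9053*1/3337)) = -6678*(49610 + (1554/1051 - 9053/3337)) = -6678*(49610 - 4329005/3507187) = -6678*173987218065/3507187 = -1161886642238070/3507187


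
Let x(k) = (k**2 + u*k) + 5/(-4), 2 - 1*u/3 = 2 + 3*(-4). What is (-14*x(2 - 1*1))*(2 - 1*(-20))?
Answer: -11011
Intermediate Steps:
u = 36 (u = 6 - 3*(2 + 3*(-4)) = 6 - 3*(2 - 12) = 6 - 3*(-10) = 6 + 30 = 36)
x(k) = -5/4 + k**2 + 36*k (x(k) = (k**2 + 36*k) + 5/(-4) = (k**2 + 36*k) + 5*(-1/4) = (k**2 + 36*k) - 5/4 = -5/4 + k**2 + 36*k)
(-14*x(2 - 1*1))*(2 - 1*(-20)) = (-14*(-5/4 + (2 - 1*1)**2 + 36*(2 - 1*1)))*(2 - 1*(-20)) = (-14*(-5/4 + (2 - 1)**2 + 36*(2 - 1)))*(2 + 20) = -14*(-5/4 + 1**2 + 36*1)*22 = -14*(-5/4 + 1 + 36)*22 = -14*143/4*22 = -1001/2*22 = -11011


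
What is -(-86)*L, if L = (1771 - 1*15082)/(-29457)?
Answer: 42398/1091 ≈ 38.862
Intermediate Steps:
L = 493/1091 (L = (1771 - 15082)*(-1/29457) = -13311*(-1/29457) = 493/1091 ≈ 0.45188)
-(-86)*L = -(-86)*493/1091 = -1*(-42398/1091) = 42398/1091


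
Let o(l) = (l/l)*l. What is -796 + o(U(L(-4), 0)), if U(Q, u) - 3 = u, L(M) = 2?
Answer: -793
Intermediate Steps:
U(Q, u) = 3 + u
o(l) = l (o(l) = 1*l = l)
-796 + o(U(L(-4), 0)) = -796 + (3 + 0) = -796 + 3 = -793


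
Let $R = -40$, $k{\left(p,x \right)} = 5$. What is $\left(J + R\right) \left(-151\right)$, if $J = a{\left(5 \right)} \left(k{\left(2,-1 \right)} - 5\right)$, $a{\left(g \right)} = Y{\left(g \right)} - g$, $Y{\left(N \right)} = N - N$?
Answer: $6040$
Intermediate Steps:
$Y{\left(N \right)} = 0$
$a{\left(g \right)} = - g$ ($a{\left(g \right)} = 0 - g = - g$)
$J = 0$ ($J = \left(-1\right) 5 \left(5 - 5\right) = \left(-5\right) 0 = 0$)
$\left(J + R\right) \left(-151\right) = \left(0 - 40\right) \left(-151\right) = \left(-40\right) \left(-151\right) = 6040$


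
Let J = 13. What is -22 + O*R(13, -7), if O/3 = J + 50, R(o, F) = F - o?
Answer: -3802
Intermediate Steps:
O = 189 (O = 3*(13 + 50) = 3*63 = 189)
-22 + O*R(13, -7) = -22 + 189*(-7 - 1*13) = -22 + 189*(-7 - 13) = -22 + 189*(-20) = -22 - 3780 = -3802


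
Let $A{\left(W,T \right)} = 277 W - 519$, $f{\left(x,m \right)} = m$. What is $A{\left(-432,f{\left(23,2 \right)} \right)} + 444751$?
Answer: $324568$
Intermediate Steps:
$A{\left(W,T \right)} = -519 + 277 W$
$A{\left(-432,f{\left(23,2 \right)} \right)} + 444751 = \left(-519 + 277 \left(-432\right)\right) + 444751 = \left(-519 - 119664\right) + 444751 = -120183 + 444751 = 324568$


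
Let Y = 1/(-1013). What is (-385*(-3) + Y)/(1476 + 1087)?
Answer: 1170014/2596319 ≈ 0.45064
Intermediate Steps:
Y = -1/1013 ≈ -0.00098717
(-385*(-3) + Y)/(1476 + 1087) = (-385*(-3) - 1/1013)/(1476 + 1087) = (1155 - 1/1013)/2563 = (1170014/1013)*(1/2563) = 1170014/2596319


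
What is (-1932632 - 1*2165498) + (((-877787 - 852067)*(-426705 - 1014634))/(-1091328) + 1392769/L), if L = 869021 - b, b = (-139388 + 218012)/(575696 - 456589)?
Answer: -17166557832555246095527/2689510443708032 ≈ -6.3828e+6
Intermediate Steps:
b = 78624/119107 ≈ 0.66011
L = 103506405623/119107 (L = 869021 - 1*78624/119107 = 869021 - 78624/119107 = 103506405623/119107 ≈ 8.6902e+5)
(-1932632 - 1*2165498) + (((-877787 - 852067)*(-426705 - 1014634))/(-1091328) + 1392769/L) = (-1932632 - 1*2165498) + (((-877787 - 852067)*(-426705 - 1014634))/(-1091328) + 1392769/(103506405623/119107)) = (-1932632 - 2165498) + (-1729854*(-1441339)*(-1/1091328) + 1392769*(119107/103506405623)) = -4098130 + (2493306034506*(-1/1091328) + 165888537283/103506405623) = -4098130 + (-59364429393/25984 + 165888537283/103506405623) = -4098130 - 6144594397882048915367/2689510443708032 = -17166557832555246095527/2689510443708032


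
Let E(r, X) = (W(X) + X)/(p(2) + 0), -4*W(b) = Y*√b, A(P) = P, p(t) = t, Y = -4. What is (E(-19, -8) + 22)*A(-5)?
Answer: -90 - 5*I*√2 ≈ -90.0 - 7.0711*I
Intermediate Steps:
W(b) = √b (W(b) = -(-1)*√b = √b)
E(r, X) = X/2 + √X/2 (E(r, X) = (√X + X)/(2 + 0) = (X + √X)/2 = (X + √X)*(½) = X/2 + √X/2)
(E(-19, -8) + 22)*A(-5) = (((½)*(-8) + √(-8)/2) + 22)*(-5) = ((-4 + (2*I*√2)/2) + 22)*(-5) = ((-4 + I*√2) + 22)*(-5) = (18 + I*√2)*(-5) = -90 - 5*I*√2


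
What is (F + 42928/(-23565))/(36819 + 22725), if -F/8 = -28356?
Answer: 668203774/175394295 ≈ 3.8097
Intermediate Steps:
F = 226848 (F = -8*(-28356) = 226848)
(F + 42928/(-23565))/(36819 + 22725) = (226848 + 42928/(-23565))/(36819 + 22725) = (226848 + 42928*(-1/23565))/59544 = (226848 - 42928/23565)*(1/59544) = (5345630192/23565)*(1/59544) = 668203774/175394295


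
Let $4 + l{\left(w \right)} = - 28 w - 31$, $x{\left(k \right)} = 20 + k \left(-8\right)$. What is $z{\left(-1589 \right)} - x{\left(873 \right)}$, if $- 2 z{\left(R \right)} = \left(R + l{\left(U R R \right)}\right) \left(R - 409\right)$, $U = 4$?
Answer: $-282509976260$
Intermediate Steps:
$x{\left(k \right)} = 20 - 8 k$
$l{\left(w \right)} = -35 - 28 w$ ($l{\left(w \right)} = -4 - \left(31 + 28 w\right) = -35 - 28 w$)
$z{\left(R \right)} = - \frac{\left(-409 + R\right) \left(-35 + R - 112 R^{2}\right)}{2}$ ($z{\left(R \right)} = - \frac{\left(R - \left(35 + 28 \cdot 4 R R\right)\right) \left(R - 409\right)}{2} = - \frac{\left(R - \left(35 + 28 \cdot 4 R^{2}\right)\right) \left(-409 + R\right)}{2} = - \frac{\left(R - \left(35 + 112 R^{2}\right)\right) \left(-409 + R\right)}{2} = - \frac{\left(-35 + R - 112 R^{2}\right) \left(-409 + R\right)}{2} = - \frac{\left(-409 + R\right) \left(-35 + R - 112 R^{2}\right)}{2}$)
$z{\left(-1589 \right)} - x{\left(873 \right)} = \left(- \frac{14315}{2} + 56 \left(-1589\right)^{3} + 222 \left(-1589\right) - \frac{45809 \left(-1589\right)^{2}}{2}\right) - \left(20 - 6984\right) = \left(- \frac{14315}{2} + 56 \left(-4012099469\right) - 352758 - \frac{115664106089}{2}\right) - \left(20 - 6984\right) = \left(- \frac{14315}{2} - 224677570264 - 352758 - \frac{115664106089}{2}\right) - -6964 = -282509983224 + 6964 = -282509976260$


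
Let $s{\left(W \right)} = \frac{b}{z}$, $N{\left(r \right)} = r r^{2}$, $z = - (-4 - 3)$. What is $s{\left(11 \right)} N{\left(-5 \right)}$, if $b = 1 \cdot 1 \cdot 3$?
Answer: $- \frac{375}{7} \approx -53.571$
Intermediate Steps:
$b = 3$ ($b = 1 \cdot 3 = 3$)
$z = 7$ ($z = \left(-1\right) \left(-7\right) = 7$)
$N{\left(r \right)} = r^{3}$
$s{\left(W \right)} = \frac{3}{7}$
$s{\left(11 \right)} N{\left(-5 \right)} = \frac{3 \left(-5\right)^{3}}{7} = \frac{3}{7} \left(-125\right) = - \frac{375}{7}$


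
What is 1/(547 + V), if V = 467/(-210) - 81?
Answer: 210/97393 ≈ 0.0021562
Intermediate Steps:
V = -17477/210 (V = 467*(-1/210) - 81 = -467/210 - 81 = -17477/210 ≈ -83.224)
1/(547 + V) = 1/(547 - 17477/210) = 1/(97393/210) = 210/97393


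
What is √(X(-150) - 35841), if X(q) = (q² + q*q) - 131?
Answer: 2*√2257 ≈ 95.016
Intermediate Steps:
X(q) = -131 + 2*q² (X(q) = (q² + q²) - 131 = 2*q² - 131 = -131 + 2*q²)
√(X(-150) - 35841) = √((-131 + 2*(-150)²) - 35841) = √((-131 + 2*22500) - 35841) = √((-131 + 45000) - 35841) = √(44869 - 35841) = √9028 = 2*√2257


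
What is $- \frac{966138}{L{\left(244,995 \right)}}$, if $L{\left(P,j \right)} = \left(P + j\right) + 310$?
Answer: $- \frac{966138}{1549} \approx -623.72$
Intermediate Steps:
$L{\left(P,j \right)} = 310 + P + j$
$- \frac{966138}{L{\left(244,995 \right)}} = - \frac{966138}{310 + 244 + 995} = - \frac{966138}{1549}$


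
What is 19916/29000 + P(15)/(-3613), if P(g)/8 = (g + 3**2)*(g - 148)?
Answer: 203125127/26194250 ≈ 7.7546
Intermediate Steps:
P(g) = 8*(-148 + g)*(9 + g) (P(g) = 8*((g + 3**2)*(g - 148)) = 8*((g + 9)*(-148 + g)) = 8*((9 + g)*(-148 + g)) = 8*((-148 + g)*(9 + g)) = 8*(-148 + g)*(9 + g))
19916/29000 + P(15)/(-3613) = 19916/29000 + (-10656 - 1112*15 + 8*15**2)/(-3613) = 19916*(1/29000) + (-10656 - 16680 + 8*225)*(-1/3613) = 4979/7250 + (-10656 - 16680 + 1800)*(-1/3613) = 4979/7250 - 25536*(-1/3613) = 4979/7250 + 25536/3613 = 203125127/26194250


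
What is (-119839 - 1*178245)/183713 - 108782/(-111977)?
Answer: -13393884502/20571630601 ≈ -0.65108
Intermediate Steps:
(-119839 - 1*178245)/183713 - 108782/(-111977) = (-119839 - 178245)*(1/183713) - 108782*(-1/111977) = -298084*1/183713 + 108782/111977 = -298084/183713 + 108782/111977 = -13393884502/20571630601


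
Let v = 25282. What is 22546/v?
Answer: 11273/12641 ≈ 0.89178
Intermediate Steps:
22546/v = 22546/25282 = 22546*(1/25282) = 11273/12641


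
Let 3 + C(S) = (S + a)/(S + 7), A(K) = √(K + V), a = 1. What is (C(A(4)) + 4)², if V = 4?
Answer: 1888/1681 + 960*√2/1681 ≈ 1.9308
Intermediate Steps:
A(K) = √(4 + K) (A(K) = √(K + 4) = √(4 + K))
C(S) = -3 + (1 + S)/(7 + S) (C(S) = -3 + (S + 1)/(S + 7) = -3 + (1 + S)/(7 + S))
(C(A(4)) + 4)² = (2*(-10 - √(4 + 4))/(7 + √(4 + 4)) + 4)² = (2*(-10 - √8)/(7 + √8) + 4)² = (2*(-10 - 2*√2)/(7 + 2*√2) + 4)² = (4 + 2*(-10 - 2*√2)/(7 + 2*√2))²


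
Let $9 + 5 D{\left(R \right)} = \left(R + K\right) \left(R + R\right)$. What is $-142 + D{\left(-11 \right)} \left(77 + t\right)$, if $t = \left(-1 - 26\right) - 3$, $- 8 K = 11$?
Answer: $\frac{46651}{20} \approx 2332.6$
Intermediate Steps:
$K = - \frac{11}{8}$ ($K = \left(- \frac{1}{8}\right) 11 = - \frac{11}{8} \approx -1.375$)
$D{\left(R \right)} = - \frac{9}{5} + \frac{2 R \left(- \frac{11}{8} + R\right)}{5}$ ($D{\left(R \right)} = - \frac{9}{5} + \frac{\left(R - \frac{11}{8}\right) \left(R + R\right)}{5} = - \frac{9}{5} + \frac{\left(- \frac{11}{8} + R\right) 2 R}{5} = - \frac{9}{5} + \frac{2 R \left(- \frac{11}{8} + R\right)}{5}$)
$t = -30$ ($t = -27 - 3 = -30$)
$-142 + D{\left(-11 \right)} \left(77 + t\right) = -142 + \left(- \frac{9}{5} - - \frac{121}{20} + \frac{2 \left(-11\right)^{2}}{5}\right) \left(77 - 30\right) = -142 + \left(- \frac{9}{5} + \frac{121}{20} + \frac{2}{5} \cdot 121\right) 47 = -142 + \left(- \frac{9}{5} + \frac{121}{20} + \frac{242}{5}\right) 47 = -142 + \frac{1053}{20} \cdot 47 = -142 + \frac{49491}{20} = \frac{46651}{20}$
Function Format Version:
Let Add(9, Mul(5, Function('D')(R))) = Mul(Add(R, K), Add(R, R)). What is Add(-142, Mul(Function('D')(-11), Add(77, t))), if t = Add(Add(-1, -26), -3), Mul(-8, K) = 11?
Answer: Rational(46651, 20) ≈ 2332.6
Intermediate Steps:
K = Rational(-11, 8) (K = Mul(Rational(-1, 8), 11) = Rational(-11, 8) ≈ -1.3750)
Function('D')(R) = Add(Rational(-9, 5), Mul(Rational(2, 5), R, Add(Rational(-11, 8), R))) (Function('D')(R) = Add(Rational(-9, 5), Mul(Rational(1, 5), Mul(Add(R, Rational(-11, 8)), Add(R, R)))) = Add(Rational(-9, 5), Mul(Rational(1, 5), Mul(Add(Rational(-11, 8), R), Mul(2, R)))) = Add(Rational(-9, 5), Mul(Rational(1, 5), Mul(2, R, Add(Rational(-11, 8), R)))) = Add(Rational(-9, 5), Mul(Rational(2, 5), R, Add(Rational(-11, 8), R))))
t = -30 (t = Add(-27, -3) = -30)
Add(-142, Mul(Function('D')(-11), Add(77, t))) = Add(-142, Mul(Add(Rational(-9, 5), Mul(Rational(-11, 20), -11), Mul(Rational(2, 5), Pow(-11, 2))), Add(77, -30))) = Add(-142, Mul(Add(Rational(-9, 5), Rational(121, 20), Mul(Rational(2, 5), 121)), 47)) = Add(-142, Mul(Add(Rational(-9, 5), Rational(121, 20), Rational(242, 5)), 47)) = Add(-142, Mul(Rational(1053, 20), 47)) = Add(-142, Rational(49491, 20)) = Rational(46651, 20)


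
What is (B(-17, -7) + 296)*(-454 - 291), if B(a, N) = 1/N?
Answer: -1542895/7 ≈ -2.2041e+5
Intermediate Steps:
(B(-17, -7) + 296)*(-454 - 291) = (1/(-7) + 296)*(-454 - 291) = (-⅐ + 296)*(-745) = (2071/7)*(-745) = -1542895/7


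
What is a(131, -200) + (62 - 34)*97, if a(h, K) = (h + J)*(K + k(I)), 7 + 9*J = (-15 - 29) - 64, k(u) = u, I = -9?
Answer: -197932/9 ≈ -21992.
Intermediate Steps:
J = -115/9 (J = -7/9 + ((-15 - 29) - 64)/9 = -7/9 + (-44 - 64)/9 = -7/9 + (⅑)*(-108) = -7/9 - 12 = -115/9 ≈ -12.778)
a(h, K) = (-9 + K)*(-115/9 + h) (a(h, K) = (h - 115/9)*(K - 9) = (-115/9 + h)*(-9 + K) = (-9 + K)*(-115/9 + h))
a(131, -200) + (62 - 34)*97 = (115 - 9*131 - 115/9*(-200) - 200*131) + (62 - 34)*97 = (115 - 1179 + 23000/9 - 26200) + 28*97 = -222376/9 + 2716 = -197932/9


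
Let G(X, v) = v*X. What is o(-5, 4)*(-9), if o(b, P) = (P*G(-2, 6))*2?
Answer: 864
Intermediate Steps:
G(X, v) = X*v
o(b, P) = -24*P (o(b, P) = (P*(-2*6))*2 = (P*(-12))*2 = -12*P*2 = -24*P)
o(-5, 4)*(-9) = -24*4*(-9) = -96*(-9) = 864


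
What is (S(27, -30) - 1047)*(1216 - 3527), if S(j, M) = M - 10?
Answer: 2512057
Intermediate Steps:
S(j, M) = -10 + M
(S(27, -30) - 1047)*(1216 - 3527) = ((-10 - 30) - 1047)*(1216 - 3527) = (-40 - 1047)*(-2311) = -1087*(-2311) = 2512057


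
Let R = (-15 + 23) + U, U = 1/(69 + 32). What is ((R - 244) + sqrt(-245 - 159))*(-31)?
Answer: 738885/101 - 62*I*sqrt(101) ≈ 7315.7 - 623.09*I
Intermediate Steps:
U = 1/101 ≈ 0.0099010
R = 809/101 (R = (-15 + 23) + 1/101 = 8 + 1/101 = 809/101 ≈ 8.0099)
((R - 244) + sqrt(-245 - 159))*(-31) = ((809/101 - 244) + sqrt(-245 - 159))*(-31) = (-23835/101 + sqrt(-404))*(-31) = (-23835/101 + 2*I*sqrt(101))*(-31) = 738885/101 - 62*I*sqrt(101)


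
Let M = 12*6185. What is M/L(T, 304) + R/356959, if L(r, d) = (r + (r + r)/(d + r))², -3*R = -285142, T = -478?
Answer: 270860020343287/452410103605332 ≈ 0.59870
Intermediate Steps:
R = 285142/3 (R = -⅓*(-285142) = 285142/3 ≈ 95047.)
L(r, d) = (r + 2*r/(d + r))² (L(r, d) = (r + (2*r)/(d + r))² = (r + 2*r/(d + r))²)
M = 74220
M/L(T, 304) + R/356959 = 74220/(((-478)²*(2 + 304 - 478)²/(304 - 478)²)) + (285142/3)/356959 = 74220/((228484*(-172)²/(-174)²)) + (285142/3)*(1/356959) = 74220/((228484*(1/30276)*29584)) + 285142/1070877 = 74220/(1689867664/7569) + 285142/1070877 = 74220*(7569/1689867664) + 285142/1070877 = 140442795/422466916 + 285142/1070877 = 270860020343287/452410103605332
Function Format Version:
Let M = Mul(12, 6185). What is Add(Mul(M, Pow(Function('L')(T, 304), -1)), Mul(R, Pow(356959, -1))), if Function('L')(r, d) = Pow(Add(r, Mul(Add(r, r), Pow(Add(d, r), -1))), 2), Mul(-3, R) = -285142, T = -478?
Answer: Rational(270860020343287, 452410103605332) ≈ 0.59870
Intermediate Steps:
R = Rational(285142, 3) (R = Mul(Rational(-1, 3), -285142) = Rational(285142, 3) ≈ 95047.)
Function('L')(r, d) = Pow(Add(r, Mul(2, r, Pow(Add(d, r), -1))), 2) (Function('L')(r, d) = Pow(Add(r, Mul(Mul(2, r), Pow(Add(d, r), -1))), 2) = Pow(Add(r, Mul(2, r, Pow(Add(d, r), -1))), 2))
M = 74220
Add(Mul(M, Pow(Function('L')(T, 304), -1)), Mul(R, Pow(356959, -1))) = Add(Mul(74220, Pow(Mul(Pow(-478, 2), Pow(Add(304, -478), -2), Pow(Add(2, 304, -478), 2)), -1)), Mul(Rational(285142, 3), Pow(356959, -1))) = Add(Mul(74220, Pow(Mul(228484, Pow(-174, -2), Pow(-172, 2)), -1)), Mul(Rational(285142, 3), Rational(1, 356959))) = Add(Mul(74220, Pow(Mul(228484, Rational(1, 30276), 29584), -1)), Rational(285142, 1070877)) = Add(Mul(74220, Pow(Rational(1689867664, 7569), -1)), Rational(285142, 1070877)) = Add(Mul(74220, Rational(7569, 1689867664)), Rational(285142, 1070877)) = Add(Rational(140442795, 422466916), Rational(285142, 1070877)) = Rational(270860020343287, 452410103605332)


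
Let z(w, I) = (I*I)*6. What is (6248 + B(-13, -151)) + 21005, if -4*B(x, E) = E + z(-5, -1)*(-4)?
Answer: 109187/4 ≈ 27297.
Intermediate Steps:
z(w, I) = 6*I**2 (z(w, I) = I**2*6 = 6*I**2)
B(x, E) = 6 - E/4 (B(x, E) = -(E + (6*(-1)**2)*(-4))/4 = -(E + (6*1)*(-4))/4 = -(E + 6*(-4))/4 = -(E - 24)/4 = -(-24 + E)/4 = 6 - E/4)
(6248 + B(-13, -151)) + 21005 = (6248 + (6 - 1/4*(-151))) + 21005 = (6248 + (6 + 151/4)) + 21005 = (6248 + 175/4) + 21005 = 25167/4 + 21005 = 109187/4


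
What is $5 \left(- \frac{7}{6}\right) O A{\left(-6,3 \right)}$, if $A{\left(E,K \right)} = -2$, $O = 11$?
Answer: $\frac{385}{3} \approx 128.33$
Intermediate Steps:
$5 \left(- \frac{7}{6}\right) O A{\left(-6,3 \right)} = 5 \left(- \frac{7}{6}\right) 11 \left(-2\right) = \left(- \frac{35}{6}\right) 11 \left(-2\right) = \left(- \frac{385}{6}\right) \left(-2\right) = \frac{385}{3}$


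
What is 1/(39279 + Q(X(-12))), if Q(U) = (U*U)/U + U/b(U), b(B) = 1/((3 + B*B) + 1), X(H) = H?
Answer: 1/37491 ≈ 2.6673e-5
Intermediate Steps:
b(B) = 1/(4 + B²) (b(B) = 1/((3 + B²) + 1) = 1/(4 + B²))
Q(U) = U + U*(4 + U²) (Q(U) = (U*U)/U + U/(1/(4 + U²)) = U²/U + U*(4 + U²) = U + U*(4 + U²))
1/(39279 + Q(X(-12))) = 1/(39279 - 12*(5 + (-12)²)) = 1/(39279 - 12*(5 + 144)) = 1/(39279 - 12*149) = 1/(39279 - 1788) = 1/37491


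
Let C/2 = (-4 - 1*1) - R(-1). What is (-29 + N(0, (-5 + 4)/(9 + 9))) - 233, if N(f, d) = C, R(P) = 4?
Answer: -280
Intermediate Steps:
C = -18 (C = 2*((-4 - 1*1) - 1*4) = 2*((-4 - 1) - 4) = 2*(-5 - 4) = 2*(-9) = -18)
N(f, d) = -18
(-29 + N(0, (-5 + 4)/(9 + 9))) - 233 = (-29 - 18) - 233 = -47 - 233 = -280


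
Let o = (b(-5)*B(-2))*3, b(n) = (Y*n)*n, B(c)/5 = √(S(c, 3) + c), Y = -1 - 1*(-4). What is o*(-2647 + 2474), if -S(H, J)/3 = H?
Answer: -389250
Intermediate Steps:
Y = 3 (Y = -1 + 4 = 3)
S(H, J) = -3*H
B(c) = 5*√2*√(-c) (B(c) = 5*√(-3*c + c) = 5*√(-2*c) = 5*(√2*√(-c)) = 5*√2*√(-c))
b(n) = 3*n² (b(n) = (3*n)*n = 3*n²)
o = 2250 (o = ((3*(-5)²)*(5*√2*√(-1*(-2))))*3 = ((3*25)*(5*√2*√2))*3 = (75*10)*3 = 750*3 = 2250)
o*(-2647 + 2474) = 2250*(-2647 + 2474) = 2250*(-173) = -389250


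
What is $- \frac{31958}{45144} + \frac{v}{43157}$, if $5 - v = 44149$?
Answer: $- \frac{88738109}{51270516} \approx -1.7308$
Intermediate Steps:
$v = -44144$ ($v = 5 - 44149 = -44144$)
$- \frac{31958}{45144} + \frac{v}{43157} = - \frac{31958}{45144} - \frac{44144}{43157} = \left(-31958\right) \frac{1}{45144} - \frac{44144}{43157} = - \frac{841}{1188} - \frac{44144}{43157} = - \frac{88738109}{51270516}$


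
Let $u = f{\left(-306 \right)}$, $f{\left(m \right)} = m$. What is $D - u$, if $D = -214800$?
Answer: $-214494$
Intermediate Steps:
$u = -306$
$D - u = -214800 - -306 = -214800 + 306 = -214494$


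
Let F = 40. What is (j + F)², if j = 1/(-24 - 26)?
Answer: 3996001/2500 ≈ 1598.4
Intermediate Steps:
j = -1/50 (j = 1/(-50) = -1/50 ≈ -0.020000)
(j + F)² = (-1/50 + 40)² = (1999/50)² = 3996001/2500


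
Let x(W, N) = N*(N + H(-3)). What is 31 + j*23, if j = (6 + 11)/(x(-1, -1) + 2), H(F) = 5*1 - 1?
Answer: -360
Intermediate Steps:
H(F) = 4 (H(F) = 5 - 1 = 4)
x(W, N) = N*(4 + N) (x(W, N) = N*(N + 4) = N*(4 + N))
j = -17 (j = (6 + 11)/(-(4 - 1) + 2) = 17/(-1*3 + 2) = 17/(-3 + 2) = 17/(-1) = 17*(-1) = -17)
31 + j*23 = 31 - 17*23 = 31 - 391 = -360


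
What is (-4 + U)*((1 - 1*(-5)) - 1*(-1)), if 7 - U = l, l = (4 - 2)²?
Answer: -7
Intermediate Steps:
l = 4 (l = 2² = 4)
U = 3 (U = 7 - 1*4 = 7 - 4 = 3)
(-4 + U)*((1 - 1*(-5)) - 1*(-1)) = (-4 + 3)*((1 - 1*(-5)) - 1*(-1)) = -((1 + 5) + 1) = -(6 + 1) = -1*7 = -7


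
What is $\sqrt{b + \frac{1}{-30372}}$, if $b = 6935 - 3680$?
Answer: $\frac{\sqrt{750650502387}}{15186} \approx 57.053$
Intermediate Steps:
$b = 3255$
$\sqrt{b + \frac{1}{-30372}} = \sqrt{3255 + \frac{1}{-30372}} = \sqrt{3255 - \frac{1}{30372}} = \sqrt{\frac{98860859}{30372}} = \frac{\sqrt{750650502387}}{15186}$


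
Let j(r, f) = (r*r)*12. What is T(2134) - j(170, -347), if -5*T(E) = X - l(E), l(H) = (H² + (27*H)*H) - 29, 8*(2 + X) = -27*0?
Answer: 125776741/5 ≈ 2.5155e+7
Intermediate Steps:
X = -2 (X = -2 + (-27*0)/8 = -2 + (⅛)*0 = -2 + 0 = -2)
j(r, f) = 12*r² (j(r, f) = r²*12 = 12*r²)
l(H) = -29 + 28*H² (l(H) = (H² + 27*H²) - 29 = 28*H² - 29 = -29 + 28*H²)
T(E) = -27/5 + 28*E²/5 (T(E) = -(-2 - (-29 + 28*E²))/5 = -(-2 + (29 - 28*E²))/5 = -(27 - 28*E²)/5 = -27/5 + 28*E²/5)
T(2134) - j(170, -347) = (-27/5 + (28/5)*2134²) - 12*170² = (-27/5 + (28/5)*4553956) - 12*28900 = (-27/5 + 127510768/5) - 1*346800 = 127510741/5 - 346800 = 125776741/5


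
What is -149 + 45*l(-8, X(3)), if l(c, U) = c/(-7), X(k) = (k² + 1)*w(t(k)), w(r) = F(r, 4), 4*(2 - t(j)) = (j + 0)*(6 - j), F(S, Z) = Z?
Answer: -683/7 ≈ -97.571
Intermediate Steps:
t(j) = 2 - j*(6 - j)/4 (t(j) = 2 - (j + 0)*(6 - j)/4 = 2 - j*(6 - j)/4)
w(r) = 4
X(k) = 4 + 4*k² (X(k) = (k² + 1)*4 = (1 + k²)*4 = 4 + 4*k²)
l(c, U) = -c/7 (l(c, U) = c*(-⅐) = -c/7)
-149 + 45*l(-8, X(3)) = -149 + 45*(-⅐*(-8)) = -149 + 45*(8/7) = -149 + 360/7 = -683/7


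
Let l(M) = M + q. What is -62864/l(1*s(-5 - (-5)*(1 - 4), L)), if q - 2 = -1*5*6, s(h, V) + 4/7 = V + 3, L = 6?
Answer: 440048/137 ≈ 3212.0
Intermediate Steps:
s(h, V) = 17/7 + V (s(h, V) = -4/7 + (V + 3) = -4/7 + (3 + V) = 17/7 + V)
q = -28 (q = 2 - 1*5*6 = 2 - 5*6 = 2 - 30 = -28)
l(M) = -28 + M (l(M) = M - 28 = -28 + M)
-62864/l(1*s(-5 - (-5)*(1 - 4), L)) = -62864/(-28 + 1*(17/7 + 6)) = -62864/(-28 + 1*(59/7)) = -62864/(-28 + 59/7) = -62864/(-137/7) = -62864*(-7/137) = 440048/137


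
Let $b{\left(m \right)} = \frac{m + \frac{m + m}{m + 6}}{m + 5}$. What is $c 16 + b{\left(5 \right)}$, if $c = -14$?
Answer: $- \frac{4915}{22} \approx -223.41$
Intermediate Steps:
$b{\left(m \right)} = \frac{m + \frac{2 m}{6 + m}}{5 + m}$
$c 16 + b{\left(5 \right)} = \left(-14\right) 16 + \frac{5 \left(8 + 5\right)}{30 + 5^{2} + 11 \cdot 5} = -224 + 5 \frac{1}{30 + 25 + 55} \cdot 13 = -224 + 5 \cdot \frac{1}{110} \cdot 13 = -224 + \frac{13}{22} = - \frac{4915}{22}$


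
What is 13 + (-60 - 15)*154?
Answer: -11537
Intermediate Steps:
13 + (-60 - 15)*154 = 13 - 75*154 = 13 - 11550 = -11537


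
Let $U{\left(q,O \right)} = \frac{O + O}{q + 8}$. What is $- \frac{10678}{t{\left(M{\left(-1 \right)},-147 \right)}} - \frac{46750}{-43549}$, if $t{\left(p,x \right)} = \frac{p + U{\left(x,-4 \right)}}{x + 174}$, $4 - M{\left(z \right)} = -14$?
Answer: $- \frac{79322206303}{4968545} \approx -15965.0$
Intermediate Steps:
$U{\left(q,O \right)} = \frac{2 O}{8 + q}$
$M{\left(z \right)} = 18$ ($M{\left(z \right)} = 4 - -14 = 4 + 14 = 18$)
$t{\left(p,x \right)} = \frac{p - \frac{8}{8 + x}}{174 + x}$ ($t{\left(p,x \right)} = \frac{p + 2 \left(-4\right) \frac{1}{8 + x}}{x + 174} = \frac{p - \frac{8}{8 + x}}{174 + x}$)
$- \frac{10678}{t{\left(M{\left(-1 \right)},-147 \right)}} - \frac{46750}{-43549} = - \frac{10678}{\frac{1}{8 - 147} \frac{1}{174 - 147} \left(-8 + 18 \left(8 - 147\right)\right)} - \frac{46750}{-43549} = - \frac{10678}{\frac{1}{-139} \cdot \frac{1}{27} \left(-8 + 18 \left(-139\right)\right)} - - \frac{4250}{3959} = - \frac{10678}{\left(- \frac{1}{139}\right) \frac{1}{27} \left(-8 - 2502\right)} + \frac{4250}{3959} = - \frac{10678}{\left(- \frac{1}{139}\right) \frac{1}{27} \left(-2510\right)} + \frac{4250}{3959} = - \frac{10678}{\frac{2510}{3753}} + \frac{4250}{3959} = \left(-10678\right) \frac{3753}{2510} + \frac{4250}{3959} = - \frac{20037267}{1255} + \frac{4250}{3959} = - \frac{79322206303}{4968545}$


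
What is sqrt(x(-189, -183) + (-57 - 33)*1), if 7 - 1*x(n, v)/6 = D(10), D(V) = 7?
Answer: 3*I*sqrt(10) ≈ 9.4868*I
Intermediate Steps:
x(n, v) = 0 (x(n, v) = 42 - 6*7 = 42 - 42 = 0)
sqrt(x(-189, -183) + (-57 - 33)*1) = sqrt(0 + (-57 - 33)*1) = sqrt(0 - 90*1) = sqrt(0 - 90) = sqrt(-90) = 3*I*sqrt(10)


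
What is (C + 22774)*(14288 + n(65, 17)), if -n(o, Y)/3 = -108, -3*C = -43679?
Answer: 1636558612/3 ≈ 5.4552e+8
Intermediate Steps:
C = 43679/3 (C = -⅓*(-43679) = 43679/3 ≈ 14560.)
n(o, Y) = 324 (n(o, Y) = -3*(-108) = 324)
(C + 22774)*(14288 + n(65, 17)) = (43679/3 + 22774)*(14288 + 324) = (112001/3)*14612 = 1636558612/3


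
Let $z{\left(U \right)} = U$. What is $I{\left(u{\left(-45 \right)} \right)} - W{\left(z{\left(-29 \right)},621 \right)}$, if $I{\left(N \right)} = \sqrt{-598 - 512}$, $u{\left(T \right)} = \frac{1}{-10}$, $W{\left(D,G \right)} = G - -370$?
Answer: $-991 + i \sqrt{1110} \approx -991.0 + 33.317 i$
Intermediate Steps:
$W{\left(D,G \right)} = 370 + G$ ($W{\left(D,G \right)} = G + 370 = 370 + G$)
$u{\left(T \right)} = - \frac{1}{10}$
$I{\left(N \right)} = i \sqrt{1110}$ ($I{\left(N \right)} = \sqrt{-1110} = i \sqrt{1110}$)
$I{\left(u{\left(-45 \right)} \right)} - W{\left(z{\left(-29 \right)},621 \right)} = i \sqrt{1110} - \left(370 + 621\right) = i \sqrt{1110} - 991 = -991 + i \sqrt{1110}$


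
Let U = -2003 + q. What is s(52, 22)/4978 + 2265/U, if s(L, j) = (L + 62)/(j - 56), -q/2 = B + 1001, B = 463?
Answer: -10103103/21962674 ≈ -0.46001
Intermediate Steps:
q = -2928 (q = -2*(463 + 1001) = -2*1464 = -2928)
s(L, j) = (62 + L)/(-56 + j)
U = -4931 (U = -2003 - 2928 = -4931)
s(52, 22)/4978 + 2265/U = ((62 + 52)/(-56 + 22))/4978 + 2265/(-4931) = (114/(-34))*(1/4978) + 2265*(-1/4931) = -1/34*114*(1/4978) - 2265/4931 = -57/17*1/4978 - 2265/4931 = -3/4454 - 2265/4931 = -10103103/21962674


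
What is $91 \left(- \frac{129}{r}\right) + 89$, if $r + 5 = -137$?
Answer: $\frac{24377}{142} \approx 171.67$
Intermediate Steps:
$r = -142$ ($r = -5 - 137 = -142$)
$91 \left(- \frac{129}{r}\right) + 89 = 91 \left(- \frac{129}{-142}\right) + 89 = 91 \left(\left(-129\right) \left(- \frac{1}{142}\right)\right) + 89 = 91 \cdot \frac{129}{142} + 89 = \frac{11739}{142} + 89 = \frac{24377}{142}$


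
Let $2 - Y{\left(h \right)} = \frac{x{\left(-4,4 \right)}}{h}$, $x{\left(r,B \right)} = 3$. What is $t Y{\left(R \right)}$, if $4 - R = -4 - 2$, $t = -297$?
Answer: $- \frac{5049}{10} \approx -504.9$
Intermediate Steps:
$R = 10$ ($R = 4 - \left(-4 - 2\right) = 4 - -6 = 4 + 6 = 10$)
$Y{\left(h \right)} = 2 - \frac{3}{h}$
$t Y{\left(R \right)} = - 297 \left(2 - \frac{3}{10}\right) = \left(-297\right) \frac{17}{10} = - \frac{5049}{10}$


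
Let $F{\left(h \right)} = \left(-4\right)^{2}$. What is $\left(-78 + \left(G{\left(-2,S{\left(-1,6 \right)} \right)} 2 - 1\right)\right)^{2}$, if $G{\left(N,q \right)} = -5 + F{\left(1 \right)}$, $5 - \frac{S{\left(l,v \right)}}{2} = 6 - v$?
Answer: $3249$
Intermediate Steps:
$F{\left(h \right)} = 16$
$S{\left(l,v \right)} = -2 + 2 v$ ($S{\left(l,v \right)} = 10 - 2 \left(6 - v\right) = 10 + \left(-12 + 2 v\right) = -2 + 2 v$)
$G{\left(N,q \right)} = 11$ ($G{\left(N,q \right)} = -5 + 16 = 11$)
$\left(-78 + \left(G{\left(-2,S{\left(-1,6 \right)} \right)} 2 - 1\right)\right)^{2} = \left(-78 + \left(11 \cdot 2 - 1\right)\right)^{2} = \left(-78 + \left(22 - 1\right)\right)^{2} = \left(-78 + 21\right)^{2} = \left(-57\right)^{2} = 3249$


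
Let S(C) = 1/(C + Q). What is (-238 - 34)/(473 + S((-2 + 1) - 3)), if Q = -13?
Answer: -578/1005 ≈ -0.57512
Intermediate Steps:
S(C) = 1/(-13 + C) (S(C) = 1/(C - 13) = 1/(-13 + C))
(-238 - 34)/(473 + S((-2 + 1) - 3)) = (-238 - 34)/(473 + 1/(-13 + ((-2 + 1) - 3))) = -272/(473 + 1/(-13 + (-1 - 3))) = -272/(473 + 1/(-13 - 4)) = -272/(473 + 1/(-17)) = -272/(473 - 1/17) = -272/8040/17 = -272*17/8040 = -578/1005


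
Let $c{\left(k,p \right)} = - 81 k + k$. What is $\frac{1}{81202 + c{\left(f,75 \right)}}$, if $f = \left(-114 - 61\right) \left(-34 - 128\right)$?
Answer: $- \frac{1}{2186798} \approx -4.5729 \cdot 10^{-7}$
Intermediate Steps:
$f = 28350$ ($f = \left(-175\right) \left(-162\right) = 28350$)
$c{\left(k,p \right)} = - 80 k$
$\frac{1}{81202 + c{\left(f,75 \right)}} = \frac{1}{81202 - 2268000} = \frac{1}{-2186798} = - \frac{1}{2186798}$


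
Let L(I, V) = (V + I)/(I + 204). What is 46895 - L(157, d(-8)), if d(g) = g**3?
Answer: 16929450/361 ≈ 46896.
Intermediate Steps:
L(I, V) = (I + V)/(204 + I)
46895 - L(157, d(-8)) = 46895 - (157 + (-8)**3)/(204 + 157) = 46895 - (157 - 512)/361 = 46895 - (-355)/361 = 46895 - 1*(-355/361) = 46895 + 355/361 = 16929450/361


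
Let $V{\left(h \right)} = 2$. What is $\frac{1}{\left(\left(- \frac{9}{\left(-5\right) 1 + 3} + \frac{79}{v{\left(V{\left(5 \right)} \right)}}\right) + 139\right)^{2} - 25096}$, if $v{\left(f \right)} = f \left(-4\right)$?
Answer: $- \frac{64}{463383} \approx -0.00013811$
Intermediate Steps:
$v{\left(f \right)} = - 4 f$
$\frac{1}{\left(\left(- \frac{9}{\left(-5\right) 1 + 3} + \frac{79}{v{\left(V{\left(5 \right)} \right)}}\right) + 139\right)^{2} - 25096} = \frac{1}{\left(\left(- \frac{9}{\left(-5\right) 1 + 3} + \frac{79}{\left(-4\right) 2}\right) + 139\right)^{2} - 25096} = \frac{1}{\left(\left(- \frac{9}{-5 + 3} + \frac{79}{-8}\right) + 139\right)^{2} - 25096} = \frac{1}{\left(\left(- \frac{9}{-2} + 79 \left(- \frac{1}{8}\right)\right) + 139\right)^{2} - 25096} = \frac{1}{\left(\left(\left(-9\right) \left(- \frac{1}{2}\right) - \frac{79}{8}\right) + 139\right)^{2} - 25096} = \frac{1}{\left(\left(\frac{9}{2} - \frac{79}{8}\right) + 139\right)^{2} - 25096} = \frac{1}{\left(- \frac{43}{8} + 139\right)^{2} - 25096} = \frac{1}{\left(\frac{1069}{8}\right)^{2} - 25096} = \frac{1}{\frac{1142761}{64} - 25096} = \frac{1}{- \frac{463383}{64}} = - \frac{64}{463383}$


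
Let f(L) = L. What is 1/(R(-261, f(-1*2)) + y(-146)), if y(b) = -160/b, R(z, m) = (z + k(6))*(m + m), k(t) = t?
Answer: 73/74540 ≈ 0.00097934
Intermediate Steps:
R(z, m) = 2*m*(6 + z) (R(z, m) = (z + 6)*(m + m) = (6 + z)*(2*m) = 2*m*(6 + z))
1/(R(-261, f(-1*2)) + y(-146)) = 1/(2*(-1*2)*(6 - 261) - 160/(-146)) = 1/(2*(-2)*(-255) - 160*(-1/146)) = 1/(1020 + 80/73) = 1/(74540/73) = 73/74540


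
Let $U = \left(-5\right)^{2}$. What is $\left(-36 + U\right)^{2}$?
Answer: $121$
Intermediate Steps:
$U = 25$
$\left(-36 + U\right)^{2} = \left(-36 + 25\right)^{2} = \left(-11\right)^{2} = 121$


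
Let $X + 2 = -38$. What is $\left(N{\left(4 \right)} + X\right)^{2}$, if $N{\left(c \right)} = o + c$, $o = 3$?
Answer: $1089$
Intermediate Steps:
$X = -40$ ($X = -2 - 38 = -40$)
$N{\left(c \right)} = 3 + c$
$\left(N{\left(4 \right)} + X\right)^{2} = \left(\left(3 + 4\right) - 40\right)^{2} = \left(7 - 40\right)^{2} = \left(-33\right)^{2} = 1089$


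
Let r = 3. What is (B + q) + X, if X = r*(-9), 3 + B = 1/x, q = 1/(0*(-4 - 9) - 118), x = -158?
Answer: -139899/4661 ≈ -30.015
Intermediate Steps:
q = -1/118 (q = 1/(0*(-13) - 118) = 1/(0 - 118) = 1/(-118) = -1/118 ≈ -0.0084746)
B = -475/158 (B = -3 + 1/(-158) = -3 - 1/158 = -475/158 ≈ -3.0063)
X = -27 (X = 3*(-9) = -27)
(B + q) + X = (-475/158 - 1/118) - 27 = -14052/4661 - 27 = -139899/4661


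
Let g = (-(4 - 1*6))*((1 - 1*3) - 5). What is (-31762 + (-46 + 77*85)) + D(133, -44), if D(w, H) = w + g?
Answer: -25144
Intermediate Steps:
g = -14 (g = (-(4 - 6))*((1 - 3) - 5) = (-1*(-2))*(-2 - 5) = 2*(-7) = -14)
D(w, H) = -14 + w (D(w, H) = w - 14 = -14 + w)
(-31762 + (-46 + 77*85)) + D(133, -44) = (-31762 + (-46 + 77*85)) + (-14 + 133) = (-31762 + (-46 + 6545)) + 119 = (-31762 + 6499) + 119 = -25263 + 119 = -25144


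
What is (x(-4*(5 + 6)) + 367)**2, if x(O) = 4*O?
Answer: 36481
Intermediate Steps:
(x(-4*(5 + 6)) + 367)**2 = (4*(-4*(5 + 6)) + 367)**2 = (4*(-4*11) + 367)**2 = (4*(-44) + 367)**2 = (-176 + 367)**2 = 191**2 = 36481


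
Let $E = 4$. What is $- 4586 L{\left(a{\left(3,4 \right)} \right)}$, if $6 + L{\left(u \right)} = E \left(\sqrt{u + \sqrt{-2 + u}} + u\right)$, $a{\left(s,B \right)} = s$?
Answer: $-64204$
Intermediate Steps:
$L{\left(u \right)} = -6 + 4 u + 4 \sqrt{u + \sqrt{-2 + u}}$ ($L{\left(u \right)} = -6 + 4 \left(\sqrt{u + \sqrt{-2 + u}} + u\right) = -6 + 4 \left(u + \sqrt{u + \sqrt{-2 + u}}\right) = -6 + \left(4 u + 4 \sqrt{u + \sqrt{-2 + u}}\right) = -6 + 4 u + 4 \sqrt{u + \sqrt{-2 + u}}$)
$- 4586 L{\left(a{\left(3,4 \right)} \right)} = - 4586 \left(-6 + 4 \cdot 3 + 4 \sqrt{3 + \sqrt{-2 + 3}}\right) = - 4586 \left(-6 + 12 + 4 \sqrt{3 + \sqrt{1}}\right) = - 4586 \left(-6 + 12 + 4 \sqrt{3 + 1}\right) = - 4586 \left(-6 + 12 + 4 \sqrt{4}\right) = - 4586 \left(-6 + 12 + 4 \cdot 2\right) = - 4586 \left(-6 + 12 + 8\right) = \left(-4586\right) 14 = -64204$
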